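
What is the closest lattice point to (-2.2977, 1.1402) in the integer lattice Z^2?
(-2, 1)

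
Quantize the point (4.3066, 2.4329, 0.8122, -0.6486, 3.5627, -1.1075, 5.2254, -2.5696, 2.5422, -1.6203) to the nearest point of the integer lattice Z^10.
(4, 2, 1, -1, 4, -1, 5, -3, 3, -2)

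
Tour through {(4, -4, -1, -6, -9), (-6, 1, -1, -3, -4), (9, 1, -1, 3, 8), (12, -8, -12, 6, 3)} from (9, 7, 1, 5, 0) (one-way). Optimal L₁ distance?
119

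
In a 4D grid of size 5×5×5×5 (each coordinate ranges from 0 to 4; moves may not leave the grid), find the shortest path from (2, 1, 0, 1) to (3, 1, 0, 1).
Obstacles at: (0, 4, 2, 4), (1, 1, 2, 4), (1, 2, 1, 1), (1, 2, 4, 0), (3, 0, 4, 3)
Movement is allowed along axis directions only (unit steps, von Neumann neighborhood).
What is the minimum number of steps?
1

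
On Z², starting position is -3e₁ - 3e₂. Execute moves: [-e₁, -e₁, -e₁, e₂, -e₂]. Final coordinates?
(-6, -3)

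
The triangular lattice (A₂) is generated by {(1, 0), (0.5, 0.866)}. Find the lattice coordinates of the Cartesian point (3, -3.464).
5b₁ - 4b₂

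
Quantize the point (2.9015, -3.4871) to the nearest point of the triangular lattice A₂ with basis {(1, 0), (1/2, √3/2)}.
(3, -3.464)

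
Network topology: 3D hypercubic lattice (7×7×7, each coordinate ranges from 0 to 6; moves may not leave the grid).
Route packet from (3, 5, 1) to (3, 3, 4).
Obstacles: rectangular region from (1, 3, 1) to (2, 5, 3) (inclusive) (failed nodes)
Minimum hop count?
5
(one shortest path: (3, 5, 1) → (3, 4, 1) → (3, 3, 1) → (3, 3, 2) → (3, 3, 3) → (3, 3, 4))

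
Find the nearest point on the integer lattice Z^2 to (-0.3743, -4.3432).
(0, -4)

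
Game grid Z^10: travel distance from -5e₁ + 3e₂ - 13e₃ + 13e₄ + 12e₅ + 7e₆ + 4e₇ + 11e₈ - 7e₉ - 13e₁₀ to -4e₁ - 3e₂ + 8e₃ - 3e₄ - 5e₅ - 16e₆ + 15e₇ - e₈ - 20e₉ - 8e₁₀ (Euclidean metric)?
44.8442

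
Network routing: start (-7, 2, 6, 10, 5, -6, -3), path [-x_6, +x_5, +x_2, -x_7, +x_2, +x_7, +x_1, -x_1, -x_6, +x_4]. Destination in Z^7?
(-7, 4, 6, 11, 6, -8, -3)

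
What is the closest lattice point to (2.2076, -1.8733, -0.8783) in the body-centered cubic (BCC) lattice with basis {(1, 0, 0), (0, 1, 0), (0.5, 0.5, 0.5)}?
(2, -2, -1)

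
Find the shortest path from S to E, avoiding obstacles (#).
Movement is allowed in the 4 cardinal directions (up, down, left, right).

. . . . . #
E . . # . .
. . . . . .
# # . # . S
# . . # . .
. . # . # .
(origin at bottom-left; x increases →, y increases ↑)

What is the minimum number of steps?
7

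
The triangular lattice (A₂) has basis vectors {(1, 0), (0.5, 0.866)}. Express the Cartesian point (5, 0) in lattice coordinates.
5b₁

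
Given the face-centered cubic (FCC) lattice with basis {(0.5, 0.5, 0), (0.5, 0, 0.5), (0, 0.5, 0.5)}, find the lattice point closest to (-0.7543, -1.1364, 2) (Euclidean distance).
(-1, -1, 2)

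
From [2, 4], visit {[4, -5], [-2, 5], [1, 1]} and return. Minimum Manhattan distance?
32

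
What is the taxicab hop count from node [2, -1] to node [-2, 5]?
10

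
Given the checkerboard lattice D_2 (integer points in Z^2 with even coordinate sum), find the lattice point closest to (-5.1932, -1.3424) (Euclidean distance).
(-5, -1)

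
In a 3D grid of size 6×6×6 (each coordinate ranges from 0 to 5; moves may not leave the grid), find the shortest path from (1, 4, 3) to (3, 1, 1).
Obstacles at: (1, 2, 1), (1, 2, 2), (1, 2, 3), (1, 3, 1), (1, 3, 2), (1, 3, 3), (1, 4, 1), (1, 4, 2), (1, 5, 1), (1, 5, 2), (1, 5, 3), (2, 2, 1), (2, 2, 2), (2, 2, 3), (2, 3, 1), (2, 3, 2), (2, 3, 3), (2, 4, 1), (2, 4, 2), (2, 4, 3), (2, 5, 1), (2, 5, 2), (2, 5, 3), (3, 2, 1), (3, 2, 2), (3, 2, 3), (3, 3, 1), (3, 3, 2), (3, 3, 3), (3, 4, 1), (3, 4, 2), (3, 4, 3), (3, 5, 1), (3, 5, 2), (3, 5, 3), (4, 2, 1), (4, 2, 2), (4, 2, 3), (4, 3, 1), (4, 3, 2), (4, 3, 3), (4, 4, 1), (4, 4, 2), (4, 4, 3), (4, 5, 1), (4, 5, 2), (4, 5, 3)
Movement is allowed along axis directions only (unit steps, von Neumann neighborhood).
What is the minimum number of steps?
9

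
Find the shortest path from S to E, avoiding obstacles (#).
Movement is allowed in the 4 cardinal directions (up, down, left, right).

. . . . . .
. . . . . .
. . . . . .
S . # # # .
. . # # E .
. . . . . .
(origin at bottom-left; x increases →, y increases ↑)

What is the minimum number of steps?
7
(one shortest path: (0, 2) → (1, 2) → (1, 1) → (1, 0) → (2, 0) → (3, 0) → (4, 0) → (4, 1))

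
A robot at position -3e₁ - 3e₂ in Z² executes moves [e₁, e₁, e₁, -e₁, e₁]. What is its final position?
(0, -3)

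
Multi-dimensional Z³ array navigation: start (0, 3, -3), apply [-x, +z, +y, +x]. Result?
(0, 4, -2)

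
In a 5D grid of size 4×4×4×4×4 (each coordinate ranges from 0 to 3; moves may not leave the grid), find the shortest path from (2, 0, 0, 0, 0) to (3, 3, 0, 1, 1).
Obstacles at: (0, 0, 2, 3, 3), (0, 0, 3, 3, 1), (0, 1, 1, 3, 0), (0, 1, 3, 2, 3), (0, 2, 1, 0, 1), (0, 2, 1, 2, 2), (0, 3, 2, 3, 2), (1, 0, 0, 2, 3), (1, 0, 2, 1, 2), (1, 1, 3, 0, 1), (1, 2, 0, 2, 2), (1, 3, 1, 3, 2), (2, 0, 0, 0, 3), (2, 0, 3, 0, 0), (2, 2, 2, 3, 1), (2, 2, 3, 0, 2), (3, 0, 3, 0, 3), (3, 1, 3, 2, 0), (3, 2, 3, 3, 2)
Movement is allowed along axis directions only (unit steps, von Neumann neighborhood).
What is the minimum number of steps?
6
(one shortest path: (2, 0, 0, 0, 0) → (3, 0, 0, 0, 0) → (3, 1, 0, 0, 0) → (3, 2, 0, 0, 0) → (3, 3, 0, 0, 0) → (3, 3, 0, 1, 0) → (3, 3, 0, 1, 1))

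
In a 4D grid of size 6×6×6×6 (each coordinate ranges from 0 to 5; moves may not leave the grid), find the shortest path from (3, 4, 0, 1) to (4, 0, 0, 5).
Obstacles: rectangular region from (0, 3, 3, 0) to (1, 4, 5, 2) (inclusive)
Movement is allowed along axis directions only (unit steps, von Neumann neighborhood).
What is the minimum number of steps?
9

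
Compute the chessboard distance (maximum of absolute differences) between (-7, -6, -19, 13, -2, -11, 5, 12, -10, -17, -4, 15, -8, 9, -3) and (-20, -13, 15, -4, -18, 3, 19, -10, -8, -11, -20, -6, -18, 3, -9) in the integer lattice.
34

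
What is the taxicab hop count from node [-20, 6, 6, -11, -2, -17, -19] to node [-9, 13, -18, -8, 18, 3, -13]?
91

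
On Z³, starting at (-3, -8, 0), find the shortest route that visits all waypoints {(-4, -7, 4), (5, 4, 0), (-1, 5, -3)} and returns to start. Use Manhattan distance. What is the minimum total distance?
58
(one optimal route: (-3, -8, 0) → (-4, -7, 4) → (5, 4, 0) → (-1, 5, -3) → (-3, -8, 0))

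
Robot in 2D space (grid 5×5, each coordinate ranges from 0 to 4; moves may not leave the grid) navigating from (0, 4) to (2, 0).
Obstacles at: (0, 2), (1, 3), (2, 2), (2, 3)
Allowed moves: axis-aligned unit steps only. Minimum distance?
8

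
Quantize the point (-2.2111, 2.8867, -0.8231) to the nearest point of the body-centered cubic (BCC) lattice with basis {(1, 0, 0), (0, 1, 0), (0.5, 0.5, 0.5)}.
(-2, 3, -1)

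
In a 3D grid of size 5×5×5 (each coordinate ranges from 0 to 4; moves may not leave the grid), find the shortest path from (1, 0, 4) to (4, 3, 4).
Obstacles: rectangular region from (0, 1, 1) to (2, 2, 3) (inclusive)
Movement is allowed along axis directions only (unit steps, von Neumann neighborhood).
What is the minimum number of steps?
6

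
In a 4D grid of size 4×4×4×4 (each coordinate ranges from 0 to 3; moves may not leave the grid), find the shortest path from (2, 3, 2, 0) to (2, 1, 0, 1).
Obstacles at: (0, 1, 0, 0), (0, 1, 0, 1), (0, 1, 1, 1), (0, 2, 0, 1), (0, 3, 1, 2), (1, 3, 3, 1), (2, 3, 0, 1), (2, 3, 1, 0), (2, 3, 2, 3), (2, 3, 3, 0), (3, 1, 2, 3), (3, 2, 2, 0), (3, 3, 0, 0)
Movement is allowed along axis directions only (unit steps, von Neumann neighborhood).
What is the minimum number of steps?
5
(one shortest path: (2, 3, 2, 0) → (2, 2, 2, 0) → (2, 1, 2, 0) → (2, 1, 1, 0) → (2, 1, 0, 0) → (2, 1, 0, 1))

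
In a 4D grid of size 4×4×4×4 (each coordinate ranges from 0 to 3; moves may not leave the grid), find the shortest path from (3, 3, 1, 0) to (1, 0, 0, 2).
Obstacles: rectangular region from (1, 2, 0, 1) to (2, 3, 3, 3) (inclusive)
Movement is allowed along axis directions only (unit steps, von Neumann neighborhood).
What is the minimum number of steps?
8
(one shortest path: (3, 3, 1, 0) → (2, 3, 1, 0) → (1, 3, 1, 0) → (1, 2, 1, 0) → (1, 1, 1, 0) → (1, 0, 1, 0) → (1, 0, 0, 0) → (1, 0, 0, 1) → (1, 0, 0, 2))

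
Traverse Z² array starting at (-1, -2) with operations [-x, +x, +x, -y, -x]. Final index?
(-1, -3)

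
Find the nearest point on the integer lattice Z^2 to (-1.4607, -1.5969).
(-1, -2)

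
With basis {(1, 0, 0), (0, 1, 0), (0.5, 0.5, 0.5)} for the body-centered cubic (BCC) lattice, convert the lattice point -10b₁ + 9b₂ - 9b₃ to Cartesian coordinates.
(-14.5, 4.5, -4.5)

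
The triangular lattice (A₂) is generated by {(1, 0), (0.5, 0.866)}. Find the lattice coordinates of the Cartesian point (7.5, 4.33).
5b₁ + 5b₂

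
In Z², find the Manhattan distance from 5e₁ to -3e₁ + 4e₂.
12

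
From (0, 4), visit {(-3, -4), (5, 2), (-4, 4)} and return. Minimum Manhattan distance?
34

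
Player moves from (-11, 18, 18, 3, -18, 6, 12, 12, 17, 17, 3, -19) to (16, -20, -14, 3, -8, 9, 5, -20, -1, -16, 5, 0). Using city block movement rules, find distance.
221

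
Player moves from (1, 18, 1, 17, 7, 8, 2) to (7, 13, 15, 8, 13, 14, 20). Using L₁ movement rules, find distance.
64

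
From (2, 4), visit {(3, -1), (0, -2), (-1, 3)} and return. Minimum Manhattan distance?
20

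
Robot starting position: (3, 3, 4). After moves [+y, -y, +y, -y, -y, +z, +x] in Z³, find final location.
(4, 2, 5)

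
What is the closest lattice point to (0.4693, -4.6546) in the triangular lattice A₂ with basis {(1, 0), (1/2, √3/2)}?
(0.5, -4.33)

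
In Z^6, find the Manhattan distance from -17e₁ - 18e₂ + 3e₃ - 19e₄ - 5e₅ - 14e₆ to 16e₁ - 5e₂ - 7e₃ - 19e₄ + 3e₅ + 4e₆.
82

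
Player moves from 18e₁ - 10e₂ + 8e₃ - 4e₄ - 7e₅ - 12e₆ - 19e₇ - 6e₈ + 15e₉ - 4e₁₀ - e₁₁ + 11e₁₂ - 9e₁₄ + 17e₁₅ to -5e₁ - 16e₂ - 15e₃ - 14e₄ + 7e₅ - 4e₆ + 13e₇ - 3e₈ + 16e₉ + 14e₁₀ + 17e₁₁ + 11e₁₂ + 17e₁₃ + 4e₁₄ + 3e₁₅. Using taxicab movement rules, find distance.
200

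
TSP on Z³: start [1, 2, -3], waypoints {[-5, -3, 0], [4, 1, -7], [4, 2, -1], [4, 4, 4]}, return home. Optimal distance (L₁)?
56
(one optimal route: (1, 2, -3) → (-5, -3, 0) → (4, 4, 4) → (4, 2, -1) → (4, 1, -7) → (1, 2, -3))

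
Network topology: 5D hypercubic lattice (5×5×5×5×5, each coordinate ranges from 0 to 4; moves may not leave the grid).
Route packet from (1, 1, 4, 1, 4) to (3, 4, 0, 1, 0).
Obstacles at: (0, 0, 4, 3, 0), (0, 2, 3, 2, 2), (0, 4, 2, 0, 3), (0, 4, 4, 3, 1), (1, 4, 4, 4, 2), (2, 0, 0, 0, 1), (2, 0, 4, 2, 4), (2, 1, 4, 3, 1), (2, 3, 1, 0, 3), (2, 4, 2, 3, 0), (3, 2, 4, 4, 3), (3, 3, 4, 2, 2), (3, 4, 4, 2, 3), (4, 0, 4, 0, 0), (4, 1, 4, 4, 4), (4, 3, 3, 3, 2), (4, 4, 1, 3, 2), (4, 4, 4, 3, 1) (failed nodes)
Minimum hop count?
13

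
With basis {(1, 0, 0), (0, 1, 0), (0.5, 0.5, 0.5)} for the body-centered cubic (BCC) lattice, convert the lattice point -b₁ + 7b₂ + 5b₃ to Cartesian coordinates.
(1.5, 9.5, 2.5)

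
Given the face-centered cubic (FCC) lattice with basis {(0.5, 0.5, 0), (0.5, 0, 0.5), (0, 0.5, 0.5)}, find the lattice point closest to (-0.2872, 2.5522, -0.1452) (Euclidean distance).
(-0.5, 2.5, 0)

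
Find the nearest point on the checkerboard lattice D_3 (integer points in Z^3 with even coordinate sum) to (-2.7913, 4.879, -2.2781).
(-3, 5, -2)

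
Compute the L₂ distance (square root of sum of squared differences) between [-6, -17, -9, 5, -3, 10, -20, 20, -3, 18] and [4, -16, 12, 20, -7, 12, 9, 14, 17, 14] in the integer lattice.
45.607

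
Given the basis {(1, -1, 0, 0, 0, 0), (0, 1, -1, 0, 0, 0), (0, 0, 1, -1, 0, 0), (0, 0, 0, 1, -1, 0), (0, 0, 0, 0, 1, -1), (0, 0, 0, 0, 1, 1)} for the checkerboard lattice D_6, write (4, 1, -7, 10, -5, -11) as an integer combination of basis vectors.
4b₁ + 5b₂ - 2b₃ + 8b₄ + 7b₅ - 4b₆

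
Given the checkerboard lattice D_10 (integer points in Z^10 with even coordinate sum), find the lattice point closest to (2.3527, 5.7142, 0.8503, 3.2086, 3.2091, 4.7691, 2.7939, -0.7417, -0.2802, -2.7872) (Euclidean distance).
(3, 6, 1, 3, 3, 5, 3, -1, 0, -3)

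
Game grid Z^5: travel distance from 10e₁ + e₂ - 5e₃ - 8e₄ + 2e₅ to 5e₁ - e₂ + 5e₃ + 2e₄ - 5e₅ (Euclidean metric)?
16.6733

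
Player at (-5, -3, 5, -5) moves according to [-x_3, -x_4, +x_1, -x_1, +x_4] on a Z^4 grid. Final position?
(-5, -3, 4, -5)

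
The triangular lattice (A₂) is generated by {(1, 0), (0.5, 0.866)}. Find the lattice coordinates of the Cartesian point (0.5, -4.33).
3b₁ - 5b₂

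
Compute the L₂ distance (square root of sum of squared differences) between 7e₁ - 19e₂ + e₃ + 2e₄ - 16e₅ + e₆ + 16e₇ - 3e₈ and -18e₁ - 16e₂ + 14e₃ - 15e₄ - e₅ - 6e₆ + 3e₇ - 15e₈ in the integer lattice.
40.9756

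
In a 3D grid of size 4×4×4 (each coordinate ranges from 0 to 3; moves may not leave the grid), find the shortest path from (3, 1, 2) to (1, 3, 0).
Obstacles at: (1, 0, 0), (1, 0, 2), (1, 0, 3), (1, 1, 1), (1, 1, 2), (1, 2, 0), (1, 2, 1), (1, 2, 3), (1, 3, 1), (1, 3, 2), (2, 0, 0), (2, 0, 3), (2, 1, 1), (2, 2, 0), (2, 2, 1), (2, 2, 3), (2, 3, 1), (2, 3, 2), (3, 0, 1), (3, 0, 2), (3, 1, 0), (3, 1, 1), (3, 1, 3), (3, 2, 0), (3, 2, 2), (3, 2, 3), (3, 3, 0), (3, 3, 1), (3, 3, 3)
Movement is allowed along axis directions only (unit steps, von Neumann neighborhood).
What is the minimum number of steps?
8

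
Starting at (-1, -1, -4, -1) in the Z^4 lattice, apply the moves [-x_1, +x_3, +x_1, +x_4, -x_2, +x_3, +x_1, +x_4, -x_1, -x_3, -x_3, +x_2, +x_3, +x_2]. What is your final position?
(-1, 0, -3, 1)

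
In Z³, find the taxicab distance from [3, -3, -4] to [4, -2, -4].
2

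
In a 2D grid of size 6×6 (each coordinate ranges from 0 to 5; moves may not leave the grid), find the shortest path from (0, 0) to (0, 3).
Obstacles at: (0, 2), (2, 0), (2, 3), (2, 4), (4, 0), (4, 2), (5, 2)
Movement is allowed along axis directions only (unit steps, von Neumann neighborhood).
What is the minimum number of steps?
5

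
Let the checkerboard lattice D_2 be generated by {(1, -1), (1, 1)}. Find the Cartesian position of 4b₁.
(4, -4)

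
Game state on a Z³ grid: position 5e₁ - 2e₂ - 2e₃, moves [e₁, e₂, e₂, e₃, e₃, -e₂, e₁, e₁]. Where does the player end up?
(8, -1, 0)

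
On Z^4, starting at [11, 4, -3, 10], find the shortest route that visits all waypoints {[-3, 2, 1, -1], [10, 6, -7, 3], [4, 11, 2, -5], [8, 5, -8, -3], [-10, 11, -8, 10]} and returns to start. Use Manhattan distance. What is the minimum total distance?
136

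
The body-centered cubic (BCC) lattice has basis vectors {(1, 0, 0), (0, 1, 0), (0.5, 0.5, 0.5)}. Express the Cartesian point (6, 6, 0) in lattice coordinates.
6b₁ + 6b₂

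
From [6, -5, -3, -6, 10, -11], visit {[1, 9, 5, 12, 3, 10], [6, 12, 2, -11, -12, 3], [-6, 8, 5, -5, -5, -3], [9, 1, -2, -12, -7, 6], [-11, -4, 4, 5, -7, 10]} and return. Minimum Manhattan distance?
274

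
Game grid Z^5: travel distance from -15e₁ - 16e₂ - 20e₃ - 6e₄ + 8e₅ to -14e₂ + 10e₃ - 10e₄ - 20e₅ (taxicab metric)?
79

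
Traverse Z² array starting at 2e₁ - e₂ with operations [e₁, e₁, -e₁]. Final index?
(3, -1)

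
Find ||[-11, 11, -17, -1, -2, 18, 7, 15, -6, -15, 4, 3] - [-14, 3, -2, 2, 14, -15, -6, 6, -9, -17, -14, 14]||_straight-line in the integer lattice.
48.5798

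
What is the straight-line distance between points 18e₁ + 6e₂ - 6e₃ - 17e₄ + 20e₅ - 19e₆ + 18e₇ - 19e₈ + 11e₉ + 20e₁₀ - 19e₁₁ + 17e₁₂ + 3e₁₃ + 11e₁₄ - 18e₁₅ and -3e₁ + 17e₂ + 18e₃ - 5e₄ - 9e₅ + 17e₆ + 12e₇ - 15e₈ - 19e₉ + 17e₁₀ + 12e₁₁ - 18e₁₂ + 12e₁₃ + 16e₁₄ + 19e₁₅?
89.6716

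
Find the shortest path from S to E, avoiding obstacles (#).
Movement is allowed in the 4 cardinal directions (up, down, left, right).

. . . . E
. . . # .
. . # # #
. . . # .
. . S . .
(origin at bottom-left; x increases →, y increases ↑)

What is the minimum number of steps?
8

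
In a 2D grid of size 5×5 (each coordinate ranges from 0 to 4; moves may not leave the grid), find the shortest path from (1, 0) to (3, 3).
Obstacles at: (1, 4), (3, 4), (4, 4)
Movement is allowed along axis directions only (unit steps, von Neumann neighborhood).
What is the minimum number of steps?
5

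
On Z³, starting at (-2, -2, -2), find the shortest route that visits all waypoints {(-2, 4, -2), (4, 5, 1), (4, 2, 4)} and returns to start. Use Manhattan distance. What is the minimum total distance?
38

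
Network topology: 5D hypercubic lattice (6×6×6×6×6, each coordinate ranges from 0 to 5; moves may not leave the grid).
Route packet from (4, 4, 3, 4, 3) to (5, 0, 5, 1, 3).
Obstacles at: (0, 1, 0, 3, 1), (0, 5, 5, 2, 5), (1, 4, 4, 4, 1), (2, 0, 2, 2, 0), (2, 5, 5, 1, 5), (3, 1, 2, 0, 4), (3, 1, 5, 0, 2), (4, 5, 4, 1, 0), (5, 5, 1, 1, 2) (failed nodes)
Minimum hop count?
10
(one shortest path: (4, 4, 3, 4, 3) → (5, 4, 3, 4, 3) → (5, 3, 3, 4, 3) → (5, 2, 3, 4, 3) → (5, 1, 3, 4, 3) → (5, 0, 3, 4, 3) → (5, 0, 4, 4, 3) → (5, 0, 5, 4, 3) → (5, 0, 5, 3, 3) → (5, 0, 5, 2, 3) → (5, 0, 5, 1, 3))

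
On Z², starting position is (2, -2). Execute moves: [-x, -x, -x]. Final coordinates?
(-1, -2)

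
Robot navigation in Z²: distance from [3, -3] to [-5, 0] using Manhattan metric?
11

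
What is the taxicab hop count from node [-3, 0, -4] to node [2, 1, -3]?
7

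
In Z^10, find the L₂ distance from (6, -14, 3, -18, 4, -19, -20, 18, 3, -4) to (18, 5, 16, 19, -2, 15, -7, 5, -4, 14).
62.8172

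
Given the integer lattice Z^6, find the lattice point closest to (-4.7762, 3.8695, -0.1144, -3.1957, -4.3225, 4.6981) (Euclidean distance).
(-5, 4, 0, -3, -4, 5)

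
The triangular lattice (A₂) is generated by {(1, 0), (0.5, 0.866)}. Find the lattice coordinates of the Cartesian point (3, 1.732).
2b₁ + 2b₂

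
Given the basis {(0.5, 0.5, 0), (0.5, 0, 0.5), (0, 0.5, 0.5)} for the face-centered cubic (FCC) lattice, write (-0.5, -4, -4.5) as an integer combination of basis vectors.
-b₂ - 8b₃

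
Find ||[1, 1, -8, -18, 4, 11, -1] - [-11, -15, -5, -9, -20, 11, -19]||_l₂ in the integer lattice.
37.2827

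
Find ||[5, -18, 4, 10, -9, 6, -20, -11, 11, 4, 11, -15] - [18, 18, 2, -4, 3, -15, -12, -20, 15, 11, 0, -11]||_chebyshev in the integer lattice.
36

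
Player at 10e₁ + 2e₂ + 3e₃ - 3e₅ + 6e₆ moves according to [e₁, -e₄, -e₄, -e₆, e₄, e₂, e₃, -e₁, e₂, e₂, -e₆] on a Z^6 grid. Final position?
(10, 5, 4, -1, -3, 4)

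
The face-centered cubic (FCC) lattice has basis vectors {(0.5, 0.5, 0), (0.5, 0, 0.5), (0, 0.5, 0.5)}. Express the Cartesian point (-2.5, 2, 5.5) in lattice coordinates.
-6b₁ + b₂ + 10b₃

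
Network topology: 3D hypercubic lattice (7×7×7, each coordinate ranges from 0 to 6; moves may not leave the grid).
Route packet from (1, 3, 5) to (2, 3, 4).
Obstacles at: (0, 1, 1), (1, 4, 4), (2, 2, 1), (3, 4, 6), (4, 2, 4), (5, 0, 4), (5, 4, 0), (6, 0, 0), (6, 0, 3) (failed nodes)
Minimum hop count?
2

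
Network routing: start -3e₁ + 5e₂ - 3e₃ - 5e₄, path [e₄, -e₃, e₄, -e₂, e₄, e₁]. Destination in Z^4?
(-2, 4, -4, -2)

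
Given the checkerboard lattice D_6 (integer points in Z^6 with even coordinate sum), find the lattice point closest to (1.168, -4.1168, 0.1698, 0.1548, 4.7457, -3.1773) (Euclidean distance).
(1, -4, 0, 0, 4, -3)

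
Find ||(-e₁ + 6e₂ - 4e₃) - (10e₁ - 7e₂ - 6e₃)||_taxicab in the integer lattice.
26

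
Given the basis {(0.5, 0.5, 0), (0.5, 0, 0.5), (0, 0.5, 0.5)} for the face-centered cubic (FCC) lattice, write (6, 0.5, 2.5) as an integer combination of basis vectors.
4b₁ + 8b₂ - 3b₃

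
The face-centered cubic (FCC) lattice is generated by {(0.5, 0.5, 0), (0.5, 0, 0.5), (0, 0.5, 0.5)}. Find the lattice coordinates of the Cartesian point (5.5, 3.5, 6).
3b₁ + 8b₂ + 4b₃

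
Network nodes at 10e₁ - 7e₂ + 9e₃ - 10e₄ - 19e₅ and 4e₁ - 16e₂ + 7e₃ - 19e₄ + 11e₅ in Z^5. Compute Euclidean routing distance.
33.1964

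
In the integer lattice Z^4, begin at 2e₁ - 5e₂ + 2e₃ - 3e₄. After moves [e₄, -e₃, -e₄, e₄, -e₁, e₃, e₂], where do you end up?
(1, -4, 2, -2)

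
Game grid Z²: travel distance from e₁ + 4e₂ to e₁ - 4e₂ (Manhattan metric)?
8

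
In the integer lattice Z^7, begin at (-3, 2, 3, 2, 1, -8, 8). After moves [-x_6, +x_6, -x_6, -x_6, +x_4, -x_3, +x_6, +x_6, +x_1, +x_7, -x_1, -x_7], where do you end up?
(-3, 2, 2, 3, 1, -8, 8)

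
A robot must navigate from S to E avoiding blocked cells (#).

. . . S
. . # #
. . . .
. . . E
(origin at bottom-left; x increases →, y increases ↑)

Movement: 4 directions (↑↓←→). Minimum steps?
7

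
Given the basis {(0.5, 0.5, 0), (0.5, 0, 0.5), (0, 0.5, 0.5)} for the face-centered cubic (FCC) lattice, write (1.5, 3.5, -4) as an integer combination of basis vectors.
9b₁ - 6b₂ - 2b₃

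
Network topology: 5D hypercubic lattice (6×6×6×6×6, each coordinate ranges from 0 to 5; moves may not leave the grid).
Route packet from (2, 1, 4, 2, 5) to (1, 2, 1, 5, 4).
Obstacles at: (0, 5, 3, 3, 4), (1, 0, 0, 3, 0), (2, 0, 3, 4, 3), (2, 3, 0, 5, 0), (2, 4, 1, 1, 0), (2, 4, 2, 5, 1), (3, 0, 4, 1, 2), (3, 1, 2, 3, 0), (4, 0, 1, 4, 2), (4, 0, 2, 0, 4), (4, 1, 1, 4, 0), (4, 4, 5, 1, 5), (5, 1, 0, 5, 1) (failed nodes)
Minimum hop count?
9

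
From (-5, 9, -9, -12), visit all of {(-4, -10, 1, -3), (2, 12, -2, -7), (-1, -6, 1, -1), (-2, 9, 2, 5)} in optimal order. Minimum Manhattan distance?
77
(one optimal route: (-5, 9, -9, -12) → (2, 12, -2, -7) → (-2, 9, 2, 5) → (-1, -6, 1, -1) → (-4, -10, 1, -3))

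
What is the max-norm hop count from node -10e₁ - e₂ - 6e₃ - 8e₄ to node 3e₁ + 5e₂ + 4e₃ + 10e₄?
18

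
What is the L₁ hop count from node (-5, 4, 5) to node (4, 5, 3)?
12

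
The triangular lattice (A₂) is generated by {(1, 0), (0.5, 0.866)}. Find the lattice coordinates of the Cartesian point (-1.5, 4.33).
-4b₁ + 5b₂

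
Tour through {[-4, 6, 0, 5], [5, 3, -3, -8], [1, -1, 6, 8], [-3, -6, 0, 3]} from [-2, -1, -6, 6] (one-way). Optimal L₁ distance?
80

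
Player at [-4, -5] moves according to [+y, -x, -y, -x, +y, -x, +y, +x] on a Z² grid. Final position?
(-6, -3)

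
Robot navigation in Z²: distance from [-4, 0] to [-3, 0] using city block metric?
1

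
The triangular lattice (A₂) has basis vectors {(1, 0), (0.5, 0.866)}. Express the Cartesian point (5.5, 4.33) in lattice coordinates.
3b₁ + 5b₂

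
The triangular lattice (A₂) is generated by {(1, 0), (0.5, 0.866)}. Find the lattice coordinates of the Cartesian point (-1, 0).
-b₁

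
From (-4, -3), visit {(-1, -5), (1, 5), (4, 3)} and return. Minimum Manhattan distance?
36
(one optimal route: (-4, -3) → (-1, -5) → (1, 5) → (4, 3) → (-4, -3))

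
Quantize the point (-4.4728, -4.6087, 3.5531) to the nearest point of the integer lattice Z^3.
(-4, -5, 4)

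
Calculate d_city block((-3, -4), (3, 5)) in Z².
15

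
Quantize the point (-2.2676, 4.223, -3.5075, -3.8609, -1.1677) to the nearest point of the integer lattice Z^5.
(-2, 4, -4, -4, -1)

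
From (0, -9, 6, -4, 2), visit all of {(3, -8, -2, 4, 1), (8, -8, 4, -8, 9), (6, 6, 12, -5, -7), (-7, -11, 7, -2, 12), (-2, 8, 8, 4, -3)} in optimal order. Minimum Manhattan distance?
145
(one optimal route: (0, -9, 6, -4, 2) → (-7, -11, 7, -2, 12) → (8, -8, 4, -8, 9) → (3, -8, -2, 4, 1) → (-2, 8, 8, 4, -3) → (6, 6, 12, -5, -7))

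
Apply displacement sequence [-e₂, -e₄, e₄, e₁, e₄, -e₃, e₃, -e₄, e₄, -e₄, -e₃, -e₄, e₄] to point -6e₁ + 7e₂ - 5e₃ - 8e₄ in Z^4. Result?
(-5, 6, -6, -8)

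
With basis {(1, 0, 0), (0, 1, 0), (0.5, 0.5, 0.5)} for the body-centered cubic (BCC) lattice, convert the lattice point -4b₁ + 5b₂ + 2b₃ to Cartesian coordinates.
(-3, 6, 1)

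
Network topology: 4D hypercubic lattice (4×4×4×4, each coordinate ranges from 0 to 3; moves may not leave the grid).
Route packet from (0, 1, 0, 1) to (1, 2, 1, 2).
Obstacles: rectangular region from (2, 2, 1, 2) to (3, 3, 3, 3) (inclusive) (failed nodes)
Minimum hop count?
4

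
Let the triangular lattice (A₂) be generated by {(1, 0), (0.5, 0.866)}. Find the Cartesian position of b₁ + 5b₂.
(3.5, 4.33)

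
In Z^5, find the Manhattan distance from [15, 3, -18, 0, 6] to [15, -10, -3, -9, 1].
42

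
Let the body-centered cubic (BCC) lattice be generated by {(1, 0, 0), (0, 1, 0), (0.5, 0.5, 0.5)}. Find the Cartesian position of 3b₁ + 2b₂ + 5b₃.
(5.5, 4.5, 2.5)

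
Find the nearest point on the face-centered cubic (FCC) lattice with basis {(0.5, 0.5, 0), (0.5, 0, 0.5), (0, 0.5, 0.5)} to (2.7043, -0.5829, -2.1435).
(2.5, -0.5, -2)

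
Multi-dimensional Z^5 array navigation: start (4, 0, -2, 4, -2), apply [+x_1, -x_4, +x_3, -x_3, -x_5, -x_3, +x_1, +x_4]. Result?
(6, 0, -3, 4, -3)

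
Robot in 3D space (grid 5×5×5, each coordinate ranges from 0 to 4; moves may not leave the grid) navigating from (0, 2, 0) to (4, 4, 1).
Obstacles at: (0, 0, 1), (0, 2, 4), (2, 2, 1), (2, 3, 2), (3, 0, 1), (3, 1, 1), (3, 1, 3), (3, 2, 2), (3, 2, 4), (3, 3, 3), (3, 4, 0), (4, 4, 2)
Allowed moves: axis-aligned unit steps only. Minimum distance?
7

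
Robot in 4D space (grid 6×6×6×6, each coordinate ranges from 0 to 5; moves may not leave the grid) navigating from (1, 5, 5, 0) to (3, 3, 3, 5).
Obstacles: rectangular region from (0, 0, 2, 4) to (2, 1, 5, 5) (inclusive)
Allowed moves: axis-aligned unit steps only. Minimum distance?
11
(one shortest path: (1, 5, 5, 0) → (2, 5, 5, 0) → (3, 5, 5, 0) → (3, 4, 5, 0) → (3, 3, 5, 0) → (3, 3, 4, 0) → (3, 3, 3, 0) → (3, 3, 3, 1) → (3, 3, 3, 2) → (3, 3, 3, 3) → (3, 3, 3, 4) → (3, 3, 3, 5))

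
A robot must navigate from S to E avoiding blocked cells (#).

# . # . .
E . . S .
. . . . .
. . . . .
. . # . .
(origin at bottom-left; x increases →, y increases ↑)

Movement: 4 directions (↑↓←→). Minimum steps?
3
(one shortest path: (3, 3) → (2, 3) → (1, 3) → (0, 3))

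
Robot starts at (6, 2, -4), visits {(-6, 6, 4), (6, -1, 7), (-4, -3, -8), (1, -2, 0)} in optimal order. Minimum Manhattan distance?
64
(one optimal route: (6, 2, -4) → (6, -1, 7) → (1, -2, 0) → (-4, -3, -8) → (-6, 6, 4))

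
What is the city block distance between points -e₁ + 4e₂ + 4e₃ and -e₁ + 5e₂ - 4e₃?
9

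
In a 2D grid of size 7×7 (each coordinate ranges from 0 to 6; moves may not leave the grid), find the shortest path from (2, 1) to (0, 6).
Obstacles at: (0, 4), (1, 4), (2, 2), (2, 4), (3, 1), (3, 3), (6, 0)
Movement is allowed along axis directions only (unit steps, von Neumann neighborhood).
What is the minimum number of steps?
13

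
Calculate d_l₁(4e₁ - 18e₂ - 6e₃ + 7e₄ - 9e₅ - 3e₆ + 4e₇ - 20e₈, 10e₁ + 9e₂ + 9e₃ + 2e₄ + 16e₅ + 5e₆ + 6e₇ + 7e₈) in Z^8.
115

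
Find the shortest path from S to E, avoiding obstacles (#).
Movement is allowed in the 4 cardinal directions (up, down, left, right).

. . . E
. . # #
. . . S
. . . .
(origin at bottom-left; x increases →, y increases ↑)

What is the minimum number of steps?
6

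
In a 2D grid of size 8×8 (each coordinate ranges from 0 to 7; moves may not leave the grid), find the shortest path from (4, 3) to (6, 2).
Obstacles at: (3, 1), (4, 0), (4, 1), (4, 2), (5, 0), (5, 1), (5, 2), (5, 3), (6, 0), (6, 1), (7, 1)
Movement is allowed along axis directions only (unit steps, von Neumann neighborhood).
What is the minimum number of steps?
5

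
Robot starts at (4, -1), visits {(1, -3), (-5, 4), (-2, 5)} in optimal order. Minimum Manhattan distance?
20
(one optimal route: (4, -1) → (1, -3) → (-2, 5) → (-5, 4))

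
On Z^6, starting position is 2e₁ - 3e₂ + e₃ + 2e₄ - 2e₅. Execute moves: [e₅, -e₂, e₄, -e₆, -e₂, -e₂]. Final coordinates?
(2, -6, 1, 3, -1, -1)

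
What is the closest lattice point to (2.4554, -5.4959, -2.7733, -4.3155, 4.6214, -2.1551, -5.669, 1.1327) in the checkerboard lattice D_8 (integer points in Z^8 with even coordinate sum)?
(2, -5, -3, -4, 5, -2, -6, 1)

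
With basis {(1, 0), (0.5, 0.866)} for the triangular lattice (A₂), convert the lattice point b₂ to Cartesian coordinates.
(0.5, 0.866)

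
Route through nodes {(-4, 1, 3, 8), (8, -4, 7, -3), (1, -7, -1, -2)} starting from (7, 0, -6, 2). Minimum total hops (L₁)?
69
(one optimal route: (7, 0, -6, 2) → (8, -4, 7, -3) → (1, -7, -1, -2) → (-4, 1, 3, 8))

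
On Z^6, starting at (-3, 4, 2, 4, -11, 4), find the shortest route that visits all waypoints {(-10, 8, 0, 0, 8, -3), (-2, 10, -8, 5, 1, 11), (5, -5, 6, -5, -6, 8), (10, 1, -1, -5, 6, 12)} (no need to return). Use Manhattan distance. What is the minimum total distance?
161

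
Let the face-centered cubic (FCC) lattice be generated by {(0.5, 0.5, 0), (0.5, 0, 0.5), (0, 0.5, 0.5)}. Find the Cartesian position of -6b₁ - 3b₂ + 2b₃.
(-4.5, -2, -0.5)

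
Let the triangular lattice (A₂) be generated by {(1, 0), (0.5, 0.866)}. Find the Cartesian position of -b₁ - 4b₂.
(-3, -3.464)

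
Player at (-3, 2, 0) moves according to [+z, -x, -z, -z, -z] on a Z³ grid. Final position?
(-4, 2, -2)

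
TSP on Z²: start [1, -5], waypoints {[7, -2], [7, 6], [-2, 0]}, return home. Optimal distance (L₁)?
40
(one optimal route: (1, -5) → (7, -2) → (7, 6) → (-2, 0) → (1, -5))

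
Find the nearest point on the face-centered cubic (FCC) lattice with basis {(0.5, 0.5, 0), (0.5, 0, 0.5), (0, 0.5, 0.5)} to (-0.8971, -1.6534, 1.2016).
(-1, -1.5, 1.5)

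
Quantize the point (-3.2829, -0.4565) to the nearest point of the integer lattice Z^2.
(-3, 0)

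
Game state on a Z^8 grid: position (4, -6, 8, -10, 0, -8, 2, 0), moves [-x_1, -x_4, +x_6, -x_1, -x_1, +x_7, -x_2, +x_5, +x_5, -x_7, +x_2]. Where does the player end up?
(1, -6, 8, -11, 2, -7, 2, 0)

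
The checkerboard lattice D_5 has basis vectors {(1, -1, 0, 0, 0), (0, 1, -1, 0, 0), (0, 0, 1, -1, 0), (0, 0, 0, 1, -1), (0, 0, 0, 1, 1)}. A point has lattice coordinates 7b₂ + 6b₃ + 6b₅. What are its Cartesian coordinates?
(0, 7, -1, 0, 6)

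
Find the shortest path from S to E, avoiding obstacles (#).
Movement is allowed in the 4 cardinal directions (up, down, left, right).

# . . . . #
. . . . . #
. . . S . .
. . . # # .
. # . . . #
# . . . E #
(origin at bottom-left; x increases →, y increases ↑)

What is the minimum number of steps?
6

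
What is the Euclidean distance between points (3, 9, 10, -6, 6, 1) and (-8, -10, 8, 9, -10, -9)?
32.665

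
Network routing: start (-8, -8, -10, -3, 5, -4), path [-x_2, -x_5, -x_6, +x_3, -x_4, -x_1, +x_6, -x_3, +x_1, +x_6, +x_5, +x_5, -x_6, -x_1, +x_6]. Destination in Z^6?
(-9, -9, -10, -4, 6, -3)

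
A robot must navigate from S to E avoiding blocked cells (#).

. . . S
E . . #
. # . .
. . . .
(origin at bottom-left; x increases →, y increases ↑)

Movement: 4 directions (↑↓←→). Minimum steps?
4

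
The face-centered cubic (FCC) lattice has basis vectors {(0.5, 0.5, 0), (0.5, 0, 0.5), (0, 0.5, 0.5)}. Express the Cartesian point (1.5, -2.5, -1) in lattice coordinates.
3b₂ - 5b₃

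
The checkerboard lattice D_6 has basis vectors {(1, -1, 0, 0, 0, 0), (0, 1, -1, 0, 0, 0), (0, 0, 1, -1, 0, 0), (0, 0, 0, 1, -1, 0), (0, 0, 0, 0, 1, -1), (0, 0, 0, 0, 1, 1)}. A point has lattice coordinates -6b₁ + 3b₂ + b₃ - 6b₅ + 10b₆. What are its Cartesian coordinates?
(-6, 9, -2, -1, 4, 16)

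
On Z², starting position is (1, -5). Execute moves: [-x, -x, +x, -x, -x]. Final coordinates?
(-2, -5)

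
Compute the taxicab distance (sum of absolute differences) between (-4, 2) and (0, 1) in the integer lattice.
5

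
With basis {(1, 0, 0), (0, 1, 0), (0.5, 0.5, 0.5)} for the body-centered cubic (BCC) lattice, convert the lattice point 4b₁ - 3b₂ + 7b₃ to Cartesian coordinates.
(7.5, 0.5, 3.5)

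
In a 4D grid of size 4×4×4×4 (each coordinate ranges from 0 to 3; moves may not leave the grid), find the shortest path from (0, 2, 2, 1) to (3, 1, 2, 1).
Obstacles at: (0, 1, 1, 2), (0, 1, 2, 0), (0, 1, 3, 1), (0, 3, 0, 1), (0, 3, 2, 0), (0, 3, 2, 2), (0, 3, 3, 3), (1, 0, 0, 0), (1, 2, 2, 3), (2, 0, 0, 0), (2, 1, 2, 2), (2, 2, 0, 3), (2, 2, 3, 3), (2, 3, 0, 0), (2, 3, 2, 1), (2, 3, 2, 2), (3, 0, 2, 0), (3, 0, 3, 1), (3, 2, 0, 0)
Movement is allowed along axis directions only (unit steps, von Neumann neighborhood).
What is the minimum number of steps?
4
(one shortest path: (0, 2, 2, 1) → (1, 2, 2, 1) → (2, 2, 2, 1) → (3, 2, 2, 1) → (3, 1, 2, 1))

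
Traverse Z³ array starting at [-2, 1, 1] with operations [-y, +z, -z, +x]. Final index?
(-1, 0, 1)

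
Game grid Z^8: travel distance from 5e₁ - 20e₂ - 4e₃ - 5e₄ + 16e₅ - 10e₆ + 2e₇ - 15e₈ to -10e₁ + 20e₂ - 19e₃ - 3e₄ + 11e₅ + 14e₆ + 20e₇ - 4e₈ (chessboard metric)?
40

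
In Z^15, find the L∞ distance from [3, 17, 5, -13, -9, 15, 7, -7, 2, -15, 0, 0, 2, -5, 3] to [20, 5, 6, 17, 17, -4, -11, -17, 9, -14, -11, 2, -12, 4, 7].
30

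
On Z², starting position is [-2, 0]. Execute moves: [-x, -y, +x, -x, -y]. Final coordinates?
(-3, -2)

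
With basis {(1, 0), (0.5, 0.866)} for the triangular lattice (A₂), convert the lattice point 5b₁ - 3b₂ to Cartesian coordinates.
(3.5, -2.598)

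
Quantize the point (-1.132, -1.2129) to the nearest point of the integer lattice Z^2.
(-1, -1)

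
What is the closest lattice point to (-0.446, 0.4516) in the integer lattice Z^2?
(0, 0)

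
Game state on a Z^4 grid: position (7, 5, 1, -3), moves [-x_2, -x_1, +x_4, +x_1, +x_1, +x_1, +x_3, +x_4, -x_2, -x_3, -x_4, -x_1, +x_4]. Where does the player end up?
(8, 3, 1, -1)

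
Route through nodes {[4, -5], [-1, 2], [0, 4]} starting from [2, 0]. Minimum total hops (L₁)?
21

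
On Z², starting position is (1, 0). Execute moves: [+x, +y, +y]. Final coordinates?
(2, 2)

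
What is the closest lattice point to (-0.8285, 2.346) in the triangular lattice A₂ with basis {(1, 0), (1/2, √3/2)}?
(-0.5, 2.598)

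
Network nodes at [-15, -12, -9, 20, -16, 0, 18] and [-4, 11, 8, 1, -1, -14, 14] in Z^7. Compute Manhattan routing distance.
103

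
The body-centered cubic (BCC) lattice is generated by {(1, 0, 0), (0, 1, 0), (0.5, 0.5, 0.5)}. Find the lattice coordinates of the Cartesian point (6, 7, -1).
7b₁ + 8b₂ - 2b₃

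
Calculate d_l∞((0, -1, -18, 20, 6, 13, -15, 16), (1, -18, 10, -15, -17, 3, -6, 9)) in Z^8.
35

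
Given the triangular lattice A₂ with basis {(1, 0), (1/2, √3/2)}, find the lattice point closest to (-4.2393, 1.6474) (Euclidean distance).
(-4, 1.732)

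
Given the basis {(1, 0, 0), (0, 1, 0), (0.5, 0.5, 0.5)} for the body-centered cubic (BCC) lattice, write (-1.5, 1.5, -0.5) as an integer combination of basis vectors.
-b₁ + 2b₂ - b₃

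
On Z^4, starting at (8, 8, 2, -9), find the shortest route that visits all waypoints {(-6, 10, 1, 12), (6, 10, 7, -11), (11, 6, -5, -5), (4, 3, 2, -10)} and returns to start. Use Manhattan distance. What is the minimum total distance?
126
(one optimal route: (8, 8, 2, -9) → (6, 10, 7, -11) → (4, 3, 2, -10) → (-6, 10, 1, 12) → (11, 6, -5, -5) → (8, 8, 2, -9))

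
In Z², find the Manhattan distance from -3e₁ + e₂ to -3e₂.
7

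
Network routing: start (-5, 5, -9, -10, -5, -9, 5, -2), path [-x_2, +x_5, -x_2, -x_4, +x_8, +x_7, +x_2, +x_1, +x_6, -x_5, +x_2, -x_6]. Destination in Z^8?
(-4, 5, -9, -11, -5, -9, 6, -1)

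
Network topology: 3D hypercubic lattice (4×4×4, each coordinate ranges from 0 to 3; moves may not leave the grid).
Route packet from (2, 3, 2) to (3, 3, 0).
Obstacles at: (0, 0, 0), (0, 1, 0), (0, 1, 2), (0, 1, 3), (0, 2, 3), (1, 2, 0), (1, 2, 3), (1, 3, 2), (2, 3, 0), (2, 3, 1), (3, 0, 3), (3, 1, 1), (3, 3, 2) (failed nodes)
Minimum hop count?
5
(one shortest path: (2, 3, 2) → (2, 2, 2) → (3, 2, 2) → (3, 2, 1) → (3, 3, 1) → (3, 3, 0))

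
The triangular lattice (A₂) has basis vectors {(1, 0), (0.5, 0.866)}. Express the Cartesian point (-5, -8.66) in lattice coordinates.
-10b₂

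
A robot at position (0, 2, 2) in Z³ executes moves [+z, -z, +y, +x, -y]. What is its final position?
(1, 2, 2)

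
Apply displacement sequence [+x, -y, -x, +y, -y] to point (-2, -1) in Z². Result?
(-2, -2)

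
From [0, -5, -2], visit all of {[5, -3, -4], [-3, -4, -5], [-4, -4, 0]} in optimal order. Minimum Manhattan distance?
23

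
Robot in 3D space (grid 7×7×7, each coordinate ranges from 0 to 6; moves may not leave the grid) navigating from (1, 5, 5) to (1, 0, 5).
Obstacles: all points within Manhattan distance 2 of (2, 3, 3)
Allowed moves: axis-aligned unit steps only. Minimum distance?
5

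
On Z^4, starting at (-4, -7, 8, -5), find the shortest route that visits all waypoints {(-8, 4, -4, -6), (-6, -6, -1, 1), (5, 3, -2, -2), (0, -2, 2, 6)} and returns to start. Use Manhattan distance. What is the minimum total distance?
106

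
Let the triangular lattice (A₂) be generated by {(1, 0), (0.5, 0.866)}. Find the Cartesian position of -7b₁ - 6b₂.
(-10, -5.196)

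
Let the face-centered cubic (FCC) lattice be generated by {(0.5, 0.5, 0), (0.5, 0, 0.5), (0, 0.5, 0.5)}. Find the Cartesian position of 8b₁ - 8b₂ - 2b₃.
(0, 3, -5)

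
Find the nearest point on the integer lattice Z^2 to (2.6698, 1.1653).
(3, 1)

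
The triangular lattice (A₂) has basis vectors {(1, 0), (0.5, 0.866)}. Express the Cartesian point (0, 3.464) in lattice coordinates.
-2b₁ + 4b₂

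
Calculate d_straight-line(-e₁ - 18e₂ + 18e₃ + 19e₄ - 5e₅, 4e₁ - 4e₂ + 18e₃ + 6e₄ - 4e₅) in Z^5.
19.7737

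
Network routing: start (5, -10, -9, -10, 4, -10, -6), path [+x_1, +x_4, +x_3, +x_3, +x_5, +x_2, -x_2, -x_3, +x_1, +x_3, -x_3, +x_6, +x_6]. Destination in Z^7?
(7, -10, -8, -9, 5, -8, -6)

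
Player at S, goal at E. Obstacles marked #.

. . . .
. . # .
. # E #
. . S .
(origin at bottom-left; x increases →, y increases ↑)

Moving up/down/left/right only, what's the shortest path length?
1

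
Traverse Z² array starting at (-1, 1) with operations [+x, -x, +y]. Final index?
(-1, 2)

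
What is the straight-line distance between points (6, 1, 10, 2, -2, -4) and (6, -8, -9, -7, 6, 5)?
25.8457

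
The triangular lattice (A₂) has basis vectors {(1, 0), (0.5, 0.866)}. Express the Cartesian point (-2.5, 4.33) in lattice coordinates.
-5b₁ + 5b₂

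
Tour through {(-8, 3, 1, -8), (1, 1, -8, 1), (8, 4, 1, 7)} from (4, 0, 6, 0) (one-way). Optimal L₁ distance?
74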